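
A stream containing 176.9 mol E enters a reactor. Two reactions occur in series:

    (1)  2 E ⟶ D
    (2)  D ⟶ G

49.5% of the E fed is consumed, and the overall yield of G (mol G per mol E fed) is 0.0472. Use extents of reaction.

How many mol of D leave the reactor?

Conversion of E: E consumed = 2ξ₁ = 0.495 × 176.9 → ξ₁ = 43.78 mol.
Yield of G: 1ξ₂ / 176.9 = 0.0472 → ξ₂ = 8.35 mol.
Outlet amounts (n = n₀ + Σ ν·ξ):
  E: 176.9 − 2(43.78) = 89.33
  D: 0 + 1(43.78) − 1(8.35) = 35.43
  G: 0 + 1(8.35) = 8.35

35.4 mol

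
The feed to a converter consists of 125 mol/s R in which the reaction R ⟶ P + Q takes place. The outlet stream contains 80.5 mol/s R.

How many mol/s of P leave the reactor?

44.5 mol/s

For R: n = n₀ − 1ξ → 80.5 = 125 − 1ξ, giving ξ = 44.5 mol/s.
Outlet amounts (n = n₀ + ν ξ):
  R: 125 − 1(44.5) = 80.5
  P: 0 + 1(44.5) = 44.5
  Q: 0 + 1(44.5) = 44.5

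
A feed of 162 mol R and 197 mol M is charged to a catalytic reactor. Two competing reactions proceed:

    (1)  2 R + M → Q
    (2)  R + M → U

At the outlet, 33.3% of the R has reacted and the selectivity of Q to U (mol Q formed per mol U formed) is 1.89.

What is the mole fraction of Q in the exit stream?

0.0699

Conversion of R: R consumed = 0.333 × 162 = 53.95 mol = 2ξ₁ + 1ξ₂.
Selectivity: 1ξ₁ / (1ξ₂) = 1.89 → ξ₁ = 1.89 ξ₂.
Substitute: (2·1.89 + 1) ξ₂ = 53.95 → ξ₂ = 11.29 mol, ξ₁ = 21.33 mol.
Outlet amounts (n = n₀ + Σ ν·ξ):
  R: 162 − 2(21.33) − 1(11.29) = 108.1
  M: 197 − 1(21.33) − 1(11.29) = 164.4
  Q: 0 + 1(21.33) = 21.33
  U: 0 + 1(11.29) = 11.29
Total out = 305.1 mol; y_Q = 21.33 / 305.1 = 0.06992.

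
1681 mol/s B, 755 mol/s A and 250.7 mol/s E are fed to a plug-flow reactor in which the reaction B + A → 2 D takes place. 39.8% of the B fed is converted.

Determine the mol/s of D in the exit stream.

1340 mol/s

B reacted = 0.398 × 1681 = 669 mol/s; ν_B = −1, so ξ = 669/1 = 669 mol/s.
Outlet amounts (n = n₀ + ν ξ):
  B: 1681 − 1(669) = 1012
  A: 755 − 1(669) = 85.96
  D: 0 + 2(669) = 1338
  E: 250.7 (inert)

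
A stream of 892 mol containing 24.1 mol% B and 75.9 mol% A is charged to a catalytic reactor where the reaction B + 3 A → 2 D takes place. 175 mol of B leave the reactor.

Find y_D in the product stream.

0.0984

For B: n = n₀ − 1ξ → 175 = 215 − 1ξ, giving ξ = 39.97 mol.
Outlet amounts (n = n₀ + ν ξ):
  B: 215 − 1(39.97) = 175
  A: 677 − 3(39.97) = 557.1
  D: 0 + 2(39.97) = 79.94
Total out = 812.1 mol; y_D = 79.94 / 812.1 = 0.09845.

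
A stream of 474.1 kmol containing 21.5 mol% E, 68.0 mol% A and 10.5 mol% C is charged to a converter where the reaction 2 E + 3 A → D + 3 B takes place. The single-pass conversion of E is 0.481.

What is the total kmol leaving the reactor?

E reacted = 0.481 × 101.9 = 49.03 kmol; ν_E = −2, so ξ = 49.03/2 = 24.51 kmol.
Outlet amounts (n = n₀ + ν ξ):
  E: 101.9 − 2(24.51) = 52.9
  A: 322.4 − 3(24.51) = 248.8
  D: 0 + 1(24.51) = 24.51
  B: 0 + 3(24.51) = 73.54
  C: 49.78 (inert)
Total out = 52.9 + 248.8 + 24.51 + 73.54 + 49.78 = 449.6 kmol.

450 kmol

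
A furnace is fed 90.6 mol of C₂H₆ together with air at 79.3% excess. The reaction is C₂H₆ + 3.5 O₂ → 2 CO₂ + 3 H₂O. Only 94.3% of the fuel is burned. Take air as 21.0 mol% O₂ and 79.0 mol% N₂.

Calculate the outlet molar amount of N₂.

2140 mol

Stoichiometric O₂ = 3.5 × 90.6 = 317.1 mol; O₂ fed = 317.1 × 1.793 = 568.6 mol.
N₂ fed = 568.6 × 79/21 = 2139 mol.
Fuel reacted = 0.943 × 90.6 → ξ = 85.44 mol.
Outlet (n = n₀ + ν ξ):
  C₂H₆: 90.6 − 1(85.44) = 5.164
  O₂: 568.6 − 3.5(85.44) = 269.5
  N₂: 2139 (inert)
  CO₂: 0 + 2(85.44) = 170.9
  H₂O: 0 + 3(85.44) = 256.3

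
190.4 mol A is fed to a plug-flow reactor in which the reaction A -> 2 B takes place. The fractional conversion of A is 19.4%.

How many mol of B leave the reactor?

A reacted = 0.194 × 190.4 = 36.94 mol; ν_A = −1, so ξ = 36.94/1 = 36.94 mol.
Outlet amounts (n = n₀ + ν ξ):
  A: 190.4 − 1(36.94) = 153.5
  B: 0 + 2(36.94) = 73.88

73.9 mol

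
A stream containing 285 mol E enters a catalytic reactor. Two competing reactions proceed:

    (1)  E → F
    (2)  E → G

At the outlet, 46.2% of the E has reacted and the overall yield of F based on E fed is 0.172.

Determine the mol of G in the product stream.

82.7 mol

Yield of F: 1ξ₁ / 285 = 0.172 → ξ₁ = 49.02 mol.
Conversion of E: 1ξ₁ + 1ξ₂ = 0.462 × 285 = 131.7 → ξ₂ = 82.65 mol.
Outlet amounts (n = n₀ + Σ ν·ξ):
  E: 285 − 1(49.02) − 1(82.65) = 153.3
  F: 0 + 1(49.02) = 49.02
  G: 0 + 1(82.65) = 82.65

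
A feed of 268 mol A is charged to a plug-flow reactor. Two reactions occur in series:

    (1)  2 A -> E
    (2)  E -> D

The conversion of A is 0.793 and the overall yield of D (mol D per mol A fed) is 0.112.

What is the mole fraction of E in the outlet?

0.471

Conversion of A: A consumed = 2ξ₁ = 0.793 × 268 → ξ₁ = 106.3 mol.
Yield of D: 1ξ₂ / 268 = 0.112 → ξ₂ = 30.02 mol.
Outlet amounts (n = n₀ + Σ ν·ξ):
  A: 268 − 2(106.3) = 55.48
  E: 0 + 1(106.3) − 1(30.02) = 76.25
  D: 0 + 1(30.02) = 30.02
Total out = 161.7 mol; y_E = 76.25 / 161.7 = 0.4714.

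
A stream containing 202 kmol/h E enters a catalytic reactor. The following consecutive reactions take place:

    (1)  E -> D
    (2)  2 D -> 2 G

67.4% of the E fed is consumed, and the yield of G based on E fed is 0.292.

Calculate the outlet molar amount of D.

Conversion of E: E consumed = 1ξ₁ = 0.674 × 202 → ξ₁ = 136.1 kmol/h.
Yield of G: 2ξ₂ / 202 = 0.292 → ξ₂ = 29.49 kmol/h.
Outlet amounts (n = n₀ + Σ ν·ξ):
  E: 202 − 1(136.1) = 65.85
  D: 0 + 1(136.1) − 2(29.49) = 77.16
  G: 0 + 2(29.49) = 58.98

77.2 kmol/h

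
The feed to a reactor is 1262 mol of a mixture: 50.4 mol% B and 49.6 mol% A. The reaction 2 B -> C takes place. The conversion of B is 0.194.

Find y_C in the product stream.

0.0514

B reacted = 0.194 × 636 = 123.4 mol; ν_B = −2, so ξ = 123.4/2 = 61.7 mol.
Outlet amounts (n = n₀ + ν ξ):
  B: 636 − 2(61.7) = 512.7
  C: 0 + 1(61.7) = 61.7
  A: 626 (inert)
Total out = 1200 mol; y_C = 61.7 / 1200 = 0.0514.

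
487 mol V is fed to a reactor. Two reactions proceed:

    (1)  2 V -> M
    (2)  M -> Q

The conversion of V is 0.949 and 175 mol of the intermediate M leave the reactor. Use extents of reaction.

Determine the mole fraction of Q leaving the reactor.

0.219

Conversion of V: V consumed = 2ξ₁ = 0.949 × 487 → ξ₁ = 231.1 mol.
M balance: n_M = 0 + 1ξ₁ − 1ξ₂ = 175 → ξ₂ = (1·231.1 − 175)/1 = 56.08 mol.
Outlet amounts (n = n₀ + Σ ν·ξ):
  V: 487 − 2(231.1) = 24.84
  M: 0 + 1(231.1) − 1(56.08) = 175
  Q: 0 + 1(56.08) = 56.08
Total out = 255.9 mol; y_Q = 56.08 / 255.9 = 0.2191.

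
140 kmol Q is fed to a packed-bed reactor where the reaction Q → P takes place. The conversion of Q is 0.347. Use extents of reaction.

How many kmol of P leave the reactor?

48.6 kmol

Q reacted = 0.347 × 140 = 48.58 kmol; ν_Q = −1, so ξ = 48.58/1 = 48.58 kmol.
Outlet amounts (n = n₀ + ν ξ):
  Q: 140 − 1(48.58) = 91.42
  P: 0 + 1(48.58) = 48.58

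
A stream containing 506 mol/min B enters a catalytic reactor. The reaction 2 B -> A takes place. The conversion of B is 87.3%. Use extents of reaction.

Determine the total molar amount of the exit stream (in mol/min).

285 mol/min

B reacted = 0.873 × 506 = 441.7 mol/min; ν_B = −2, so ξ = 441.7/2 = 220.9 mol/min.
Outlet amounts (n = n₀ + ν ξ):
  B: 506 − 2(220.9) = 64.26
  A: 0 + 1(220.9) = 220.9
Total out = 64.26 + 220.9 = 285.1 mol/min.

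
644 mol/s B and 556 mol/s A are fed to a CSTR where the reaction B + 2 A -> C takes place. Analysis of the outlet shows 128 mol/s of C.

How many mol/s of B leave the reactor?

For C: n = n₀ + 1ξ → 128 = 0 + 1ξ, giving ξ = 128 mol/s.
Outlet amounts (n = n₀ + ν ξ):
  B: 644 − 1(128) = 516
  A: 556 − 2(128) = 300
  C: 0 + 1(128) = 128

516 mol/s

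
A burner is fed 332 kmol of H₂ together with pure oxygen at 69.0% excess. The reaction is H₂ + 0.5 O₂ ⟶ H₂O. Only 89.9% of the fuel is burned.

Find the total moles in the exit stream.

Stoichiometric O₂ = 0.5 × 332 = 166 kmol; O₂ fed = 166 × 1.690 = 280.5 kmol.
Fuel reacted = 0.899 × 332 → ξ = 298.5 kmol.
Outlet (n = n₀ + ν ξ):
  H₂: 332 − 1(298.5) = 33.53
  O₂: 280.5 − 0.5(298.5) = 131.3
  H₂O: 0 + 1(298.5) = 298.5
Total out = 33.53 + 131.3 + 298.5 = 463.3 kmol.

463 kmol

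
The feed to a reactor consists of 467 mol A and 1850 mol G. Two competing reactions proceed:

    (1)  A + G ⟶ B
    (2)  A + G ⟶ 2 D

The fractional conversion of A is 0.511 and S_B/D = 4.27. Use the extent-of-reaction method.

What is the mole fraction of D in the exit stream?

Conversion of A: A consumed = 0.511 × 467 = 238.6 mol = 1ξ₁ + 1ξ₂.
Selectivity: 1ξ₁ / (2ξ₂) = 4.27 → ξ₁ = 8.54 ξ₂.
Substitute: (1·8.54 + 1) ξ₂ = 238.6 → ξ₂ = 25.01 mol, ξ₁ = 213.6 mol.
Outlet amounts (n = n₀ + Σ ν·ξ):
  A: 467 − 1(213.6) − 1(25.01) = 228.4
  G: 1850 − 1(213.6) − 1(25.01) = 1611
  B: 0 + 1(213.6) = 213.6
  D: 0 + 2(25.01) = 50.03
Total out = 2103 mol; y_D = 50.03 / 2103 = 0.02378.

0.0238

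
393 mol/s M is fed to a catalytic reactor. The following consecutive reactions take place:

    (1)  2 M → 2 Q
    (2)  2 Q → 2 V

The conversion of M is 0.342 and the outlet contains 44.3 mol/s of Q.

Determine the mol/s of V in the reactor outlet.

Conversion of M: M consumed = 2ξ₁ = 0.342 × 393 → ξ₁ = 67.2 mol/s.
Q balance: n_Q = 0 + 2ξ₁ − 2ξ₂ = 44.3 → ξ₂ = (2·67.2 − 44.3)/2 = 45.05 mol/s.
Outlet amounts (n = n₀ + Σ ν·ξ):
  M: 393 − 2(67.2) = 258.6
  Q: 0 + 2(67.2) − 2(45.05) = 44.3
  V: 0 + 2(45.05) = 90.11

90.1 mol/s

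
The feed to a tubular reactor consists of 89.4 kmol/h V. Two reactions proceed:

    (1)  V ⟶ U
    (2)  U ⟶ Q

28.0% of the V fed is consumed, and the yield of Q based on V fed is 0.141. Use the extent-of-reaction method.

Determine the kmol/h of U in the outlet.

Conversion of V: V consumed = 1ξ₁ = 0.28 × 89.4 → ξ₁ = 25.03 kmol/h.
Yield of Q: 1ξ₂ / 89.4 = 0.141 → ξ₂ = 12.61 kmol/h.
Outlet amounts (n = n₀ + Σ ν·ξ):
  V: 89.4 − 1(25.03) = 64.37
  U: 0 + 1(25.03) − 1(12.61) = 12.43
  Q: 0 + 1(12.61) = 12.61

12.4 kmol/h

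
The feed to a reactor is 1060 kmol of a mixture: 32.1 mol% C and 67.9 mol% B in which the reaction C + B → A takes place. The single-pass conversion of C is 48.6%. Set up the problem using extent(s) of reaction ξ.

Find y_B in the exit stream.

0.62

C reacted = 0.486 × 340.3 = 165.4 kmol; ν_C = −1, so ξ = 165.4/1 = 165.4 kmol.
Outlet amounts (n = n₀ + ν ξ):
  C: 340.3 − 1(165.4) = 174.9
  B: 719.7 − 1(165.4) = 554.4
  A: 0 + 1(165.4) = 165.4
Total out = 894.6 kmol; y_B = 554.4 / 894.6 = 0.6197.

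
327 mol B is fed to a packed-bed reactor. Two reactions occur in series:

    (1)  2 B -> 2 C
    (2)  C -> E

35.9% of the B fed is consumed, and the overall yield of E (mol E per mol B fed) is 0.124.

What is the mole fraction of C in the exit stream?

0.235

Conversion of B: B consumed = 2ξ₁ = 0.359 × 327 → ξ₁ = 58.7 mol.
Yield of E: 1ξ₂ / 327 = 0.124 → ξ₂ = 40.55 mol.
Outlet amounts (n = n₀ + Σ ν·ξ):
  B: 327 − 2(58.7) = 209.6
  C: 0 + 2(58.7) − 1(40.55) = 76.84
  E: 0 + 1(40.55) = 40.55
Total out = 327 mol; y_C = 76.84 / 327 = 0.235.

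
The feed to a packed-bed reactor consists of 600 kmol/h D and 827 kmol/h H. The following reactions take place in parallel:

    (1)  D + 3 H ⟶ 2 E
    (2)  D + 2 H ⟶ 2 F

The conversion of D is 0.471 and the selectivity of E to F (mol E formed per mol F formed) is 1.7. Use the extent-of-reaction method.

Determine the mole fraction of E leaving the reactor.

Conversion of D: D consumed = 0.471 × 600 = 282.6 kmol/h = 1ξ₁ + 1ξ₂.
Selectivity: 2ξ₁ / (2ξ₂) = 1.7 → ξ₁ = 1.7 ξ₂.
Substitute: (1·1.7 + 1) ξ₂ = 282.6 → ξ₂ = 104.7 kmol/h, ξ₁ = 177.9 kmol/h.
Outlet amounts (n = n₀ + Σ ν·ξ):
  D: 600 − 1(177.9) − 1(104.7) = 317.4
  H: 827 − 3(177.9) − 2(104.7) = 83.87
  E: 0 + 2(177.9) = 355.9
  F: 0 + 2(104.7) = 209.3
Total out = 966.5 kmol/h; y_E = 355.9 / 966.5 = 0.3682.

0.368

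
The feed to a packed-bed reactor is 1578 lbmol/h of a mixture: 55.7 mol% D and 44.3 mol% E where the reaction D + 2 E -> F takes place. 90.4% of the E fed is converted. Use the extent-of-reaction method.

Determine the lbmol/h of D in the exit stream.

E reacted = 0.904 × 699.1 = 631.9 lbmol/h; ν_E = −2, so ξ = 631.9/2 = 316 lbmol/h.
Outlet amounts (n = n₀ + ν ξ):
  D: 878.9 − 1(316) = 563
  E: 699.1 − 2(316) = 67.11
  F: 0 + 1(316) = 316

563 lbmol/h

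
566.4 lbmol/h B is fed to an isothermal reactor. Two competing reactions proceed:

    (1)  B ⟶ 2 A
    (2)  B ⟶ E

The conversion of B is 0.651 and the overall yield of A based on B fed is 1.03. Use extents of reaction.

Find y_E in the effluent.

Yield of A: 2ξ₁ / 566.4 = 1.03 → ξ₁ = 291.7 lbmol/h.
Conversion of B: 1ξ₁ + 1ξ₂ = 0.651 × 566.4 = 368.7 → ξ₂ = 77.03 lbmol/h.
Outlet amounts (n = n₀ + Σ ν·ξ):
  B: 566.4 − 1(291.7) − 1(77.03) = 197.7
  A: 0 + 2(291.7) = 583.4
  E: 0 + 1(77.03) = 77.03
Total out = 858.1 lbmol/h; y_E = 77.03 / 858.1 = 0.08977.

0.0898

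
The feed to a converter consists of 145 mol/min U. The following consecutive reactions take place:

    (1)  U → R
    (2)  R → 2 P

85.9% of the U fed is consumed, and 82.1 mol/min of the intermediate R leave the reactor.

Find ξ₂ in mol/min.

Conversion of U: U consumed = 1ξ₁ = 0.859 × 145 → ξ₁ = 124.6 mol/min.
R balance: n_R = 0 + 1ξ₁ − 1ξ₂ = 82.1 → ξ₂ = (1·124.6 − 82.1)/1 = 42.45 mol/min.
Outlet amounts (n = n₀ + Σ ν·ξ):
  U: 145 − 1(124.6) = 20.45
  R: 0 + 1(124.6) − 1(42.45) = 82.1
  P: 0 + 2(42.45) = 84.91

ξ₂ = 42.5 mol/min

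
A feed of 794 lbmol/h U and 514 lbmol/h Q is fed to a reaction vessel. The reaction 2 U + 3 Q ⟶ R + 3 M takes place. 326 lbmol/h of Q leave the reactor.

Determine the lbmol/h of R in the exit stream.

For Q: n = n₀ − 3ξ → 326 = 514 − 3ξ, giving ξ = 62.67 lbmol/h.
Outlet amounts (n = n₀ + ν ξ):
  U: 794 − 2(62.67) = 668.7
  Q: 514 − 3(62.67) = 326
  R: 0 + 1(62.67) = 62.67
  M: 0 + 3(62.67) = 188

62.7 lbmol/h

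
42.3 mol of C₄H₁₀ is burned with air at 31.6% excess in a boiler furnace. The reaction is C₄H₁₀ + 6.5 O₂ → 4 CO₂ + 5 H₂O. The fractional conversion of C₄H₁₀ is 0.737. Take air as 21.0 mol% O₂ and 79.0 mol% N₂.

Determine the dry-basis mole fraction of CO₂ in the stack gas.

0.0753

Stoichiometric O₂ = 6.5 × 42.3 = 274.9 mol; O₂ fed = 274.9 × 1.316 = 361.8 mol.
N₂ fed = 361.8 × 79/21 = 1361 mol.
Fuel reacted = 0.737 × 42.3 → ξ = 31.18 mol.
Outlet (n = n₀ + ν ξ):
  C₄H₁₀: 42.3 − 1(31.18) = 11.12
  O₂: 361.8 − 6.5(31.18) = 159.2
  N₂: 1361 (inert)
  CO₂: 0 + 4(31.18) = 124.7
  H₂O: 0 + 5(31.18) = 155.9
Dry total = 1656 mol; y_CO₂ (dry) = 124.7 / 1656 = 0.07529.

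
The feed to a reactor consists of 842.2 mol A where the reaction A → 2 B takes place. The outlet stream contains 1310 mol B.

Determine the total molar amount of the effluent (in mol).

For B: n = n₀ + 2ξ → 1310 = 0 + 2ξ, giving ξ = 655 mol.
Outlet amounts (n = n₀ + ν ξ):
  A: 842.2 − 1(655) = 187.2
  B: 0 + 2(655) = 1310
Total out = 187.2 + 1310 = 1497 mol.

1500 mol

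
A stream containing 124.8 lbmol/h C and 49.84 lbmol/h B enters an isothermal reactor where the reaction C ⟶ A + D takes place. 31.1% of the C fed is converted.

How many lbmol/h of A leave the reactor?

38.8 lbmol/h

C reacted = 0.311 × 124.8 = 38.81 lbmol/h; ν_C = −1, so ξ = 38.81/1 = 38.81 lbmol/h.
Outlet amounts (n = n₀ + ν ξ):
  C: 124.8 − 1(38.81) = 85.99
  A: 0 + 1(38.81) = 38.81
  D: 0 + 1(38.81) = 38.81
  B: 49.84 (inert)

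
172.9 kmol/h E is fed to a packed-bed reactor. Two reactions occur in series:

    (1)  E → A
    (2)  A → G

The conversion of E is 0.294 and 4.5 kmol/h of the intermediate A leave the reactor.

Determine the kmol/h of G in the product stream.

Conversion of E: E consumed = 1ξ₁ = 0.294 × 172.9 → ξ₁ = 50.83 kmol/h.
A balance: n_A = 0 + 1ξ₁ − 1ξ₂ = 4.5 → ξ₂ = (1·50.83 − 4.5)/1 = 46.33 kmol/h.
Outlet amounts (n = n₀ + Σ ν·ξ):
  E: 172.9 − 1(50.83) = 122.1
  A: 0 + 1(50.83) − 1(46.33) = 4.5
  G: 0 + 1(46.33) = 46.33

46.3 kmol/h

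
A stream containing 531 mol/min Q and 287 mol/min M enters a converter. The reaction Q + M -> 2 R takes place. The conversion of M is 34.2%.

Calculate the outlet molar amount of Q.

433 mol/min

M reacted = 0.342 × 287 = 98.15 mol/min; ν_M = −1, so ξ = 98.15/1 = 98.15 mol/min.
Outlet amounts (n = n₀ + ν ξ):
  Q: 531 − 1(98.15) = 432.8
  M: 287 − 1(98.15) = 188.8
  R: 0 + 2(98.15) = 196.3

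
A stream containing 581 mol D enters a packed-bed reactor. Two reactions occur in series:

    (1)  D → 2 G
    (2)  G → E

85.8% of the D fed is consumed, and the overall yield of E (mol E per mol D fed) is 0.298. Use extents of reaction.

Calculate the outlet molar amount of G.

Conversion of D: D consumed = 1ξ₁ = 0.858 × 581 → ξ₁ = 498.5 mol.
Yield of E: 1ξ₂ / 581 = 0.298 → ξ₂ = 173.1 mol.
Outlet amounts (n = n₀ + Σ ν·ξ):
  D: 581 − 1(498.5) = 82.5
  G: 0 + 2(498.5) − 1(173.1) = 823.9
  E: 0 + 1(173.1) = 173.1

824 mol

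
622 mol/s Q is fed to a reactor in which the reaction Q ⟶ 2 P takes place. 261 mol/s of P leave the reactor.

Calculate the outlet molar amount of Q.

For P: n = n₀ + 2ξ → 261 = 0 + 2ξ, giving ξ = 130.5 mol/s.
Outlet amounts (n = n₀ + ν ξ):
  Q: 622 − 1(130.5) = 491.5
  P: 0 + 2(130.5) = 261

492 mol/s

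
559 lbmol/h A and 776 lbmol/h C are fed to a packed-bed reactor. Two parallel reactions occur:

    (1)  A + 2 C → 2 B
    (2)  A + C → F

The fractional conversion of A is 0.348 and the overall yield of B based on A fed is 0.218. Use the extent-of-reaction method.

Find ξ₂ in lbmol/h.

ξ₂ = 134 lbmol/h

Yield of B: 2ξ₁ / 559 = 0.218 → ξ₁ = 60.93 lbmol/h.
Conversion of A: 1ξ₁ + 1ξ₂ = 0.348 × 559 = 194.5 → ξ₂ = 133.6 lbmol/h.
Outlet amounts (n = n₀ + Σ ν·ξ):
  A: 559 − 1(60.93) − 1(133.6) = 364.5
  C: 776 − 2(60.93) − 1(133.6) = 520.5
  B: 0 + 2(60.93) = 121.9
  F: 0 + 1(133.6) = 133.6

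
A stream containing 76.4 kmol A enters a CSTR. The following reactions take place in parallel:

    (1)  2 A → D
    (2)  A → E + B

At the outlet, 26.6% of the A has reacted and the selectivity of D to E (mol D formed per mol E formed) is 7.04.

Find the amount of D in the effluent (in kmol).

9.49 kmol

Conversion of A: A consumed = 0.266 × 76.4 = 20.32 kmol = 2ξ₁ + 1ξ₂.
Selectivity: 1ξ₁ / (1ξ₂) = 7.04 → ξ₁ = 7.04 ξ₂.
Substitute: (2·7.04 + 1) ξ₂ = 20.32 → ξ₂ = 1.348 kmol, ξ₁ = 9.487 kmol.
Outlet amounts (n = n₀ + Σ ν·ξ):
  A: 76.4 − 2(9.487) − 1(1.348) = 56.08
  D: 0 + 1(9.487) = 9.487
  E: 0 + 1(1.348) = 1.348
  B: 0 + 1(1.348) = 1.348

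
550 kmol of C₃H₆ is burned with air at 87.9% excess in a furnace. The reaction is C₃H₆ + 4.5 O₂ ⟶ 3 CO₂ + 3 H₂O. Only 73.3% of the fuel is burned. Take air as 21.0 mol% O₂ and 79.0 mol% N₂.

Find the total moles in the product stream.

Stoichiometric O₂ = 4.5 × 550 = 2475 kmol; O₂ fed = 2475 × 1.879 = 4651 kmol.
N₂ fed = 4651 × 79/21 = 17490 kmol.
Fuel reacted = 0.733 × 550 → ξ = 403.1 kmol.
Outlet (n = n₀ + ν ξ):
  C₃H₆: 550 − 1(403.1) = 146.9
  O₂: 4651 − 4.5(403.1) = 2836
  N₂: 17490 (inert)
  CO₂: 0 + 3(403.1) = 1209
  H₂O: 0 + 3(403.1) = 1209
Total out = 146.9 + 2836 + 17490 + 1209 + 1209 = 22900 kmol.

22900 kmol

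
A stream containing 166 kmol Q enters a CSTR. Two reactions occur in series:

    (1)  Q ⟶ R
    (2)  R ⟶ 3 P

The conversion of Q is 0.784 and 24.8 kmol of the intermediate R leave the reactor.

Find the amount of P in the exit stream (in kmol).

316 kmol

Conversion of Q: Q consumed = 1ξ₁ = 0.784 × 166 → ξ₁ = 130.1 kmol.
R balance: n_R = 0 + 1ξ₁ − 1ξ₂ = 24.8 → ξ₂ = (1·130.1 − 24.8)/1 = 105.3 kmol.
Outlet amounts (n = n₀ + Σ ν·ξ):
  Q: 166 − 1(130.1) = 35.86
  R: 0 + 1(130.1) − 1(105.3) = 24.8
  P: 0 + 3(105.3) = 316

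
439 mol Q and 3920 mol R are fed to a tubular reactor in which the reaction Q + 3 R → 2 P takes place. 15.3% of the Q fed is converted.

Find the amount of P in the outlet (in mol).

134 mol

Q reacted = 0.153 × 439 = 67.17 mol; ν_Q = −1, so ξ = 67.17/1 = 67.17 mol.
Outlet amounts (n = n₀ + ν ξ):
  Q: 439 − 1(67.17) = 371.8
  R: 3920 − 3(67.17) = 3718
  P: 0 + 2(67.17) = 134.3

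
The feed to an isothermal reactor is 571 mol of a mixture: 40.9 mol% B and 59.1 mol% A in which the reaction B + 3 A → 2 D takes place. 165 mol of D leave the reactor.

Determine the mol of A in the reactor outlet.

For D: n = n₀ + 2ξ → 165 = 0 + 2ξ, giving ξ = 82.5 mol.
Outlet amounts (n = n₀ + ν ξ):
  B: 233.5 − 1(82.5) = 151
  A: 337.5 − 3(82.5) = 89.96
  D: 0 + 2(82.5) = 165

90 mol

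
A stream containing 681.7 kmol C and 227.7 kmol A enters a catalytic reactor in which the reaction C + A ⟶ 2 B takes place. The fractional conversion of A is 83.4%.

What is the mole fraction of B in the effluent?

A reacted = 0.834 × 227.7 = 189.9 kmol; ν_A = −1, so ξ = 189.9/1 = 189.9 kmol.
Outlet amounts (n = n₀ + ν ξ):
  C: 681.7 − 1(189.9) = 491.8
  A: 227.7 − 1(189.9) = 37.8
  B: 0 + 2(189.9) = 379.8
Total out = 909.4 kmol; y_B = 379.8 / 909.4 = 0.4176.

0.418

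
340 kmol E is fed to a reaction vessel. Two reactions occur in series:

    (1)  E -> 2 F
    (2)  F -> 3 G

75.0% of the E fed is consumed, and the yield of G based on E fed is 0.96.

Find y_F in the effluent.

0.494

Conversion of E: E consumed = 1ξ₁ = 0.75 × 340 → ξ₁ = 255 kmol.
Yield of G: 3ξ₂ / 340 = 0.96 → ξ₂ = 108.8 kmol.
Outlet amounts (n = n₀ + Σ ν·ξ):
  E: 340 − 1(255) = 85
  F: 0 + 2(255) − 1(108.8) = 401.2
  G: 0 + 3(108.8) = 326.4
Total out = 812.6 kmol; y_F = 401.2 / 812.6 = 0.4937.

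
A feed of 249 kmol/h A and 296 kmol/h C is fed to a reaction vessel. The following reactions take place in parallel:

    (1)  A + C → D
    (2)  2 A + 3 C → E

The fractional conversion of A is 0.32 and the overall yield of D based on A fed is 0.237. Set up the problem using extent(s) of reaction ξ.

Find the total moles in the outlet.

445 kmol/h

Yield of D: 1ξ₁ / 249 = 0.237 → ξ₁ = 59.01 kmol/h.
Conversion of A: 1ξ₁ + 2ξ₂ = 0.32 × 249 = 79.68 → ξ₂ = 10.33 kmol/h.
Outlet amounts (n = n₀ + Σ ν·ξ):
  A: 249 − 1(59.01) − 2(10.33) = 169.3
  C: 296 − 1(59.01) − 3(10.33) = 206
  D: 0 + 1(59.01) = 59.01
  E: 0 + 1(10.33) = 10.33
Total out = 169.3 + 206 + 59.01 + 10.33 = 444.7 kmol/h.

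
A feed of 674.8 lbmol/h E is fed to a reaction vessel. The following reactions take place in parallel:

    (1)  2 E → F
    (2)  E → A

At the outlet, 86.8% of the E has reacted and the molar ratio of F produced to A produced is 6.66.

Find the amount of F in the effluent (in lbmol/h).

272 lbmol/h

Conversion of E: E consumed = 0.868 × 674.8 = 585.7 lbmol/h = 2ξ₁ + 1ξ₂.
Selectivity: 1ξ₁ / (1ξ₂) = 6.66 → ξ₁ = 6.66 ξ₂.
Substitute: (2·6.66 + 1) ξ₂ = 585.7 → ξ₂ = 40.9 lbmol/h, ξ₁ = 272.4 lbmol/h.
Outlet amounts (n = n₀ + Σ ν·ξ):
  E: 674.8 − 2(272.4) − 1(40.9) = 89.07
  F: 0 + 1(272.4) = 272.4
  A: 0 + 1(40.9) = 40.9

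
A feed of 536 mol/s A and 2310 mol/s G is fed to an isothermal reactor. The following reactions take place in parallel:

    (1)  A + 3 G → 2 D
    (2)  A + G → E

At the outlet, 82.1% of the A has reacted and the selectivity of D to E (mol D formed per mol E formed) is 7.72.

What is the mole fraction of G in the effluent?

Conversion of A: A consumed = 0.821 × 536 = 440.1 mol/s = 1ξ₁ + 1ξ₂.
Selectivity: 2ξ₁ / (1ξ₂) = 7.72 → ξ₁ = 3.86 ξ₂.
Substitute: (1·3.86 + 1) ξ₂ = 440.1 → ξ₂ = 90.55 mol/s, ξ₁ = 349.5 mol/s.
Outlet amounts (n = n₀ + Σ ν·ξ):
  A: 536 − 1(349.5) − 1(90.55) = 95.94
  G: 2310 − 3(349.5) − 1(90.55) = 1171
  D: 0 + 2(349.5) = 699
  E: 0 + 1(90.55) = 90.55
Total out = 2056 mol/s; y_G = 1171 / 2056 = 0.5694.

0.569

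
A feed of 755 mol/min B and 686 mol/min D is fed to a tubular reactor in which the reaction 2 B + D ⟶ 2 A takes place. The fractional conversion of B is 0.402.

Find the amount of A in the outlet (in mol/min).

B reacted = 0.402 × 755 = 303.5 mol/min; ν_B = −2, so ξ = 303.5/2 = 151.8 mol/min.
Outlet amounts (n = n₀ + ν ξ):
  B: 755 − 2(151.8) = 451.5
  D: 686 − 1(151.8) = 534.2
  A: 0 + 2(151.8) = 303.5

304 mol/min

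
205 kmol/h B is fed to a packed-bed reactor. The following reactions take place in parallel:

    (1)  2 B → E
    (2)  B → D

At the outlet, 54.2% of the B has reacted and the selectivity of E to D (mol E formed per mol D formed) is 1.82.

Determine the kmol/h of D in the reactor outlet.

23.9 kmol/h

Conversion of B: B consumed = 0.542 × 205 = 111.1 kmol/h = 2ξ₁ + 1ξ₂.
Selectivity: 1ξ₁ / (1ξ₂) = 1.82 → ξ₁ = 1.82 ξ₂.
Substitute: (2·1.82 + 1) ξ₂ = 111.1 → ξ₂ = 23.95 kmol/h, ξ₁ = 43.58 kmol/h.
Outlet amounts (n = n₀ + Σ ν·ξ):
  B: 205 − 2(43.58) − 1(23.95) = 93.89
  E: 0 + 1(43.58) = 43.58
  D: 0 + 1(23.95) = 23.95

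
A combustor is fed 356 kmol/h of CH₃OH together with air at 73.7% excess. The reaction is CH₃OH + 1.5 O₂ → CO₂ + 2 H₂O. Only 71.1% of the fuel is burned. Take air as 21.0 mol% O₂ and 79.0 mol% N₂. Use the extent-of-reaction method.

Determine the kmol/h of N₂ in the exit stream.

Stoichiometric O₂ = 1.5 × 356 = 534 kmol/h; O₂ fed = 534 × 1.737 = 927.6 kmol/h.
N₂ fed = 927.6 × 79/21 = 3489 kmol/h.
Fuel reacted = 0.711 × 356 → ξ = 253.1 kmol/h.
Outlet (n = n₀ + ν ξ):
  CH₃OH: 356 − 1(253.1) = 102.9
  O₂: 927.6 − 1.5(253.1) = 547.9
  N₂: 3489 (inert)
  CO₂: 0 + 1(253.1) = 253.1
  H₂O: 0 + 2(253.1) = 506.2

3490 kmol/h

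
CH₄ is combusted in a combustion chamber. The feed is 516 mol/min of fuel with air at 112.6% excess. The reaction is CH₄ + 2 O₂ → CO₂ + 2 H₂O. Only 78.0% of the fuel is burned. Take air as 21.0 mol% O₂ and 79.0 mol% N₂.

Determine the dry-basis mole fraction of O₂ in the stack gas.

0.137

Stoichiometric O₂ = 2 × 516 = 1032 mol/min; O₂ fed = 1032 × 2.126 = 2194 mol/min.
N₂ fed = 2194 × 79/21 = 8254 mol/min.
Fuel reacted = 0.78 × 516 → ξ = 402.5 mol/min.
Outlet (n = n₀ + ν ξ):
  CH₄: 516 − 1(402.5) = 113.5
  O₂: 2194 − 2(402.5) = 1389
  N₂: 8254 (inert)
  CO₂: 0 + 1(402.5) = 402.5
  H₂O: 0 + 2(402.5) = 805
Dry total = 10160 mol/min; y_O₂ (dry) = 1389 / 10160 = 0.1367.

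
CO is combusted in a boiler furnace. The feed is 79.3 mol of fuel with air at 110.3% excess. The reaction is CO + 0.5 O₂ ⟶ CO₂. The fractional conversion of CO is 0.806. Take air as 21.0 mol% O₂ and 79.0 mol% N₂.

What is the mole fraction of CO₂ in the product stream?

0.144

Stoichiometric O₂ = 0.5 × 79.3 = 39.65 mol; O₂ fed = 39.65 × 2.103 = 83.38 mol.
N₂ fed = 83.38 × 79/21 = 313.7 mol.
Fuel reacted = 0.806 × 79.3 → ξ = 63.92 mol.
Outlet (n = n₀ + ν ξ):
  CO: 79.3 − 1(63.92) = 15.38
  O₂: 83.38 − 0.5(63.92) = 51.43
  N₂: 313.7 (inert)
  CO₂: 0 + 1(63.92) = 63.92
Total out = 444.4 mol; y_CO₂ = 63.92 / 444.4 = 0.1438.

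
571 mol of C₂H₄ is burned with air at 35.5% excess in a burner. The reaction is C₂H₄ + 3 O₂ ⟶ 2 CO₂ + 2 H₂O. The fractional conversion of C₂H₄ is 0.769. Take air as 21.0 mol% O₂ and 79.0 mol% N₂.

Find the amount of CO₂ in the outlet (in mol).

878 mol

Stoichiometric O₂ = 3 × 571 = 1713 mol; O₂ fed = 1713 × 1.355 = 2321 mol.
N₂ fed = 2321 × 79/21 = 8732 mol.
Fuel reacted = 0.769 × 571 → ξ = 439.1 mol.
Outlet (n = n₀ + ν ξ):
  C₂H₄: 571 − 1(439.1) = 131.9
  O₂: 2321 − 3(439.1) = 1004
  N₂: 8732 (inert)
  CO₂: 0 + 2(439.1) = 878.2
  H₂O: 0 + 2(439.1) = 878.2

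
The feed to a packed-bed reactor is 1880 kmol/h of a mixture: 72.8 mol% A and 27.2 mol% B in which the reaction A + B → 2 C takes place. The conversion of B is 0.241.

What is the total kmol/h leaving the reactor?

B reacted = 0.241 × 511.4 = 123.2 kmol/h; ν_B = −1, so ξ = 123.2/1 = 123.2 kmol/h.
Outlet amounts (n = n₀ + ν ξ):
  A: 1369 − 1(123.2) = 1245
  B: 511.4 − 1(123.2) = 388.1
  C: 0 + 2(123.2) = 246.5
Total out = 1245 + 388.1 + 246.5 = 1880 kmol/h.

1880 kmol/h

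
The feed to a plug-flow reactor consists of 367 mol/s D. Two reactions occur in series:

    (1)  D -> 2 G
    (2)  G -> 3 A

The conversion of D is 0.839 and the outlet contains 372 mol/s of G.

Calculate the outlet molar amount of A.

731 mol/s

Conversion of D: D consumed = 1ξ₁ = 0.839 × 367 → ξ₁ = 307.9 mol/s.
G balance: n_G = 0 + 2ξ₁ − 1ξ₂ = 372 → ξ₂ = (2·307.9 − 372)/1 = 243.8 mol/s.
Outlet amounts (n = n₀ + Σ ν·ξ):
  D: 367 − 1(307.9) = 59.09
  G: 0 + 2(307.9) − 1(243.8) = 372
  A: 0 + 3(243.8) = 731.5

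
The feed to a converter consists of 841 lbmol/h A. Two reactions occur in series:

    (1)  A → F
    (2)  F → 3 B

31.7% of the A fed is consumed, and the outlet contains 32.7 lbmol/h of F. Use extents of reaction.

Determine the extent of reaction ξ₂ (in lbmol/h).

Conversion of A: A consumed = 1ξ₁ = 0.317 × 841 → ξ₁ = 266.6 lbmol/h.
F balance: n_F = 0 + 1ξ₁ − 1ξ₂ = 32.7 → ξ₂ = (1·266.6 − 32.7)/1 = 233.9 lbmol/h.
Outlet amounts (n = n₀ + Σ ν·ξ):
  A: 841 − 1(266.6) = 574.4
  F: 0 + 1(266.6) − 1(233.9) = 32.7
  B: 0 + 3(233.9) = 701.7

ξ₂ = 234 lbmol/h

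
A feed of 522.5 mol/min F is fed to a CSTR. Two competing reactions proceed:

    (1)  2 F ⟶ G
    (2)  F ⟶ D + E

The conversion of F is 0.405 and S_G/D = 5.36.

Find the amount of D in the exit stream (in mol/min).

Conversion of F: F consumed = 0.405 × 522.5 = 211.6 mol/min = 2ξ₁ + 1ξ₂.
Selectivity: 1ξ₁ / (1ξ₂) = 5.36 → ξ₁ = 5.36 ξ₂.
Substitute: (2·5.36 + 1) ξ₂ = 211.6 → ξ₂ = 18.06 mol/min, ξ₁ = 96.78 mol/min.
Outlet amounts (n = n₀ + Σ ν·ξ):
  F: 522.5 − 2(96.78) − 1(18.06) = 310.9
  G: 0 + 1(96.78) = 96.78
  D: 0 + 1(18.06) = 18.06
  E: 0 + 1(18.06) = 18.06

18.1 mol/min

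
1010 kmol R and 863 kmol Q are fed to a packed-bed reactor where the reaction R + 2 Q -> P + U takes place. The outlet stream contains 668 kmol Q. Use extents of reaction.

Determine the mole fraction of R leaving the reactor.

For Q: n = n₀ − 2ξ → 668 = 863 − 2ξ, giving ξ = 97.5 kmol.
Outlet amounts (n = n₀ + ν ξ):
  R: 1010 − 1(97.5) = 912.5
  Q: 863 − 2(97.5) = 668
  P: 0 + 1(97.5) = 97.5
  U: 0 + 1(97.5) = 97.5
Total out = 1776 kmol; y_R = 912.5 / 1776 = 0.5139.

0.514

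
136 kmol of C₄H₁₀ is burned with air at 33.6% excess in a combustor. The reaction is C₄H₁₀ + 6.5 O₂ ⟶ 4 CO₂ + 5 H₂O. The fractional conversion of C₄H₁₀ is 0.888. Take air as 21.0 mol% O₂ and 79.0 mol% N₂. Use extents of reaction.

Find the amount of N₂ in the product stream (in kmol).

Stoichiometric O₂ = 6.5 × 136 = 884 kmol; O₂ fed = 884 × 1.336 = 1181 kmol.
N₂ fed = 1181 × 79/21 = 4443 kmol.
Fuel reacted = 0.888 × 136 → ξ = 120.8 kmol.
Outlet (n = n₀ + ν ξ):
  C₄H₁₀: 136 − 1(120.8) = 15.23
  O₂: 1181 − 6.5(120.8) = 396
  N₂: 4443 (inert)
  CO₂: 0 + 4(120.8) = 483.1
  H₂O: 0 + 5(120.8) = 603.8

4440 kmol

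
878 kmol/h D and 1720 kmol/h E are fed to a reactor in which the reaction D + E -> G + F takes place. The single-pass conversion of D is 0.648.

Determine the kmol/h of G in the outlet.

569 kmol/h

D reacted = 0.648 × 878 = 568.9 kmol/h; ν_D = −1, so ξ = 568.9/1 = 568.9 kmol/h.
Outlet amounts (n = n₀ + ν ξ):
  D: 878 − 1(568.9) = 309.1
  E: 1720 − 1(568.9) = 1151
  G: 0 + 1(568.9) = 568.9
  F: 0 + 1(568.9) = 568.9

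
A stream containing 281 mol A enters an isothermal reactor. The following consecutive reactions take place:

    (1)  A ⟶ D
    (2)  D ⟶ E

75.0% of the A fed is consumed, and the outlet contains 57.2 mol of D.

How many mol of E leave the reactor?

Conversion of A: A consumed = 1ξ₁ = 0.75 × 281 → ξ₁ = 210.8 mol.
D balance: n_D = 0 + 1ξ₁ − 1ξ₂ = 57.2 → ξ₂ = (1·210.8 − 57.2)/1 = 153.6 mol.
Outlet amounts (n = n₀ + Σ ν·ξ):
  A: 281 − 1(210.8) = 70.25
  D: 0 + 1(210.8) − 1(153.6) = 57.2
  E: 0 + 1(153.6) = 153.6

154 mol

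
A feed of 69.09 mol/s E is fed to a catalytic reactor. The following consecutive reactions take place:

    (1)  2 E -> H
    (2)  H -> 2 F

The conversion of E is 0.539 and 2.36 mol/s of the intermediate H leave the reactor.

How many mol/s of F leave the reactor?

Conversion of E: E consumed = 2ξ₁ = 0.539 × 69.09 → ξ₁ = 18.62 mol/s.
H balance: n_H = 0 + 1ξ₁ − 1ξ₂ = 2.36 → ξ₂ = (1·18.62 − 2.36)/1 = 16.26 mol/s.
Outlet amounts (n = n₀ + Σ ν·ξ):
  E: 69.09 − 2(18.62) = 31.85
  H: 0 + 1(18.62) − 1(16.26) = 2.36
  F: 0 + 2(16.26) = 32.52

32.5 mol/s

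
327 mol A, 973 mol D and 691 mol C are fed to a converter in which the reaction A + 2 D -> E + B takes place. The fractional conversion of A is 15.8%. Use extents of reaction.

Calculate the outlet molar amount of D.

A reacted = 0.158 × 327 = 51.67 mol; ν_A = −1, so ξ = 51.67/1 = 51.67 mol.
Outlet amounts (n = n₀ + ν ξ):
  A: 327 − 1(51.67) = 275.3
  D: 973 − 2(51.67) = 869.7
  E: 0 + 1(51.67) = 51.67
  B: 0 + 1(51.67) = 51.67
  C: 691 (inert)

870 mol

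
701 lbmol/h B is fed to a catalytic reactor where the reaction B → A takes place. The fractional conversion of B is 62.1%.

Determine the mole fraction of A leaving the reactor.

B reacted = 0.621 × 701 = 435.3 lbmol/h; ν_B = −1, so ξ = 435.3/1 = 435.3 lbmol/h.
Outlet amounts (n = n₀ + ν ξ):
  B: 701 − 1(435.3) = 265.7
  A: 0 + 1(435.3) = 435.3
Total out = 701 lbmol/h; y_A = 435.3 / 701 = 0.621.

0.621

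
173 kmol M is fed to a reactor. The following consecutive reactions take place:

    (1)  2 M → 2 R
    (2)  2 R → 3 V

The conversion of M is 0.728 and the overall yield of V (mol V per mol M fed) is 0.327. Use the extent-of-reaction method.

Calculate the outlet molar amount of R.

88.2 kmol

Conversion of M: M consumed = 2ξ₁ = 0.728 × 173 → ξ₁ = 62.97 kmol.
Yield of V: 3ξ₂ / 173 = 0.327 → ξ₂ = 18.86 kmol.
Outlet amounts (n = n₀ + Σ ν·ξ):
  M: 173 − 2(62.97) = 47.06
  R: 0 + 2(62.97) − 2(18.86) = 88.23
  V: 0 + 3(18.86) = 56.57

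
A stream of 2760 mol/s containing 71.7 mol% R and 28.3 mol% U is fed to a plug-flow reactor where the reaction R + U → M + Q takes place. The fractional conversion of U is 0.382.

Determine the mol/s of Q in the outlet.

298 mol/s

U reacted = 0.382 × 781.1 = 298.4 mol/s; ν_U = −1, so ξ = 298.4/1 = 298.4 mol/s.
Outlet amounts (n = n₀ + ν ξ):
  R: 1979 − 1(298.4) = 1681
  U: 781.1 − 1(298.4) = 482.7
  M: 0 + 1(298.4) = 298.4
  Q: 0 + 1(298.4) = 298.4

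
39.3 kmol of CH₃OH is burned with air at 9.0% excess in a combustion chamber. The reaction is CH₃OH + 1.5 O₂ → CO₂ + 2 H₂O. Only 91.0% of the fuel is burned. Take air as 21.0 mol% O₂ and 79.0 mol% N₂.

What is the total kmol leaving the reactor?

363 kmol

Stoichiometric O₂ = 1.5 × 39.3 = 58.95 kmol; O₂ fed = 58.95 × 1.090 = 64.26 kmol.
N₂ fed = 64.26 × 79/21 = 241.7 kmol.
Fuel reacted = 0.91 × 39.3 → ξ = 35.76 kmol.
Outlet (n = n₀ + ν ξ):
  CH₃OH: 39.3 − 1(35.76) = 3.537
  O₂: 64.26 − 1.5(35.76) = 10.61
  N₂: 241.7 (inert)
  CO₂: 0 + 1(35.76) = 35.76
  H₂O: 0 + 2(35.76) = 71.53
Total out = 3.537 + 10.61 + 241.7 + 35.76 + 71.53 = 363.2 kmol.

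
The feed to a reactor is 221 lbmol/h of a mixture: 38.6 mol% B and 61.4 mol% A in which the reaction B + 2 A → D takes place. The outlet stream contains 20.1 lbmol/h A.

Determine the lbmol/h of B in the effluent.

For A: n = n₀ − 2ξ → 20.1 = 135.7 − 2ξ, giving ξ = 57.8 lbmol/h.
Outlet amounts (n = n₀ + ν ξ):
  B: 85.31 − 1(57.8) = 27.51
  A: 135.7 − 2(57.8) = 20.1
  D: 0 + 1(57.8) = 57.8

27.5 lbmol/h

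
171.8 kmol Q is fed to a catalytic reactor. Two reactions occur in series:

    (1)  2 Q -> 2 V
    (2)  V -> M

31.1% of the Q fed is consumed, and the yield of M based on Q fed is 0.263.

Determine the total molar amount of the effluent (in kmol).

172 kmol

Conversion of Q: Q consumed = 2ξ₁ = 0.311 × 171.8 → ξ₁ = 26.71 kmol.
Yield of M: 1ξ₂ / 171.8 = 0.263 → ξ₂ = 45.18 kmol.
Outlet amounts (n = n₀ + Σ ν·ξ):
  Q: 171.8 − 2(26.71) = 118.4
  V: 0 + 2(26.71) − 1(45.18) = 8.246
  M: 0 + 1(45.18) = 45.18
Total out = 118.4 + 8.246 + 45.18 = 171.8 kmol.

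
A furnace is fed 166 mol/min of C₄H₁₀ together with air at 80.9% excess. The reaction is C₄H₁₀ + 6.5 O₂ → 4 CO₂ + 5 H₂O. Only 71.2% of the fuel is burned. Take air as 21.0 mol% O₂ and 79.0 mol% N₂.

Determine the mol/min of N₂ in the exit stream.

7340 mol/min

Stoichiometric O₂ = 6.5 × 166 = 1079 mol/min; O₂ fed = 1079 × 1.809 = 1952 mol/min.
N₂ fed = 1952 × 79/21 = 7343 mol/min.
Fuel reacted = 0.712 × 166 → ξ = 118.2 mol/min.
Outlet (n = n₀ + ν ξ):
  C₄H₁₀: 166 − 1(118.2) = 47.81
  O₂: 1952 − 6.5(118.2) = 1184
  N₂: 7343 (inert)
  CO₂: 0 + 4(118.2) = 472.8
  H₂O: 0 + 5(118.2) = 591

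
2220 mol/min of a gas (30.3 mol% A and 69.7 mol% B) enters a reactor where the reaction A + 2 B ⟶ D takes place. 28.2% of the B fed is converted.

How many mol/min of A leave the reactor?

454 mol/min

B reacted = 0.282 × 1547 = 436.3 mol/min; ν_B = −2, so ξ = 436.3/2 = 218.2 mol/min.
Outlet amounts (n = n₀ + ν ξ):
  A: 672.7 − 1(218.2) = 454.5
  B: 1547 − 2(218.2) = 1111
  D: 0 + 1(218.2) = 218.2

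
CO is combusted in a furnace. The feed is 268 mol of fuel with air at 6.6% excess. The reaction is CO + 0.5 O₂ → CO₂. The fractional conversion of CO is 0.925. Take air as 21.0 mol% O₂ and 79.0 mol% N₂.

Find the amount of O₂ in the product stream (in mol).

18.9 mol

Stoichiometric O₂ = 0.5 × 268 = 134 mol; O₂ fed = 134 × 1.066 = 142.8 mol.
N₂ fed = 142.8 × 79/21 = 537.4 mol.
Fuel reacted = 0.925 × 268 → ξ = 247.9 mol.
Outlet (n = n₀ + ν ξ):
  CO: 268 − 1(247.9) = 20.1
  O₂: 142.8 − 0.5(247.9) = 18.89
  N₂: 537.4 (inert)
  CO₂: 0 + 1(247.9) = 247.9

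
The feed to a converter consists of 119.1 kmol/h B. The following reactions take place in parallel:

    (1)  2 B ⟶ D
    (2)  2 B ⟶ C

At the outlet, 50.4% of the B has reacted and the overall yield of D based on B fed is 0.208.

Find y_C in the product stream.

Yield of D: 1ξ₁ / 119.1 = 0.208 → ξ₁ = 24.77 kmol/h.
Conversion of B: 2ξ₁ + 2ξ₂ = 0.504 × 119.1 = 60.03 → ξ₂ = 5.24 kmol/h.
Outlet amounts (n = n₀ + Σ ν·ξ):
  B: 119.1 − 2(24.77) − 2(5.24) = 59.07
  D: 0 + 1(24.77) = 24.77
  C: 0 + 1(5.24) = 5.24
Total out = 89.09 kmol/h; y_C = 5.24 / 89.09 = 0.05882.

0.0588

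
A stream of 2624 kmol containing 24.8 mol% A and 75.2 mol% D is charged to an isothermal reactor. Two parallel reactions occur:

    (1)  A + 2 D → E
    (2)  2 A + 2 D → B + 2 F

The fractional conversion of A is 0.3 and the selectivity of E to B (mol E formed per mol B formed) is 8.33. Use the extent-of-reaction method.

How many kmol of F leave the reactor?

37.8 kmol

Conversion of A: A consumed = 0.3 × 650.8 = 195.2 kmol = 1ξ₁ + 2ξ₂.
Selectivity: 1ξ₁ / (1ξ₂) = 8.33 → ξ₁ = 8.33 ξ₂.
Substitute: (1·8.33 + 2) ξ₂ = 195.2 → ξ₂ = 18.9 kmol, ξ₁ = 157.4 kmol.
Outlet amounts (n = n₀ + Σ ν·ξ):
  A: 650.8 − 1(157.4) − 2(18.9) = 455.5
  D: 1973 − 2(157.4) − 2(18.9) = 1621
  E: 0 + 1(157.4) = 157.4
  B: 0 + 1(18.9) = 18.9
  F: 0 + 2(18.9) = 37.8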